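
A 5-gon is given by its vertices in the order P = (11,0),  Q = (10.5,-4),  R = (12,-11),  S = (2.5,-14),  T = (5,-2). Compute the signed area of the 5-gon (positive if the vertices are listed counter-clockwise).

-82.5

Apply Gauss's area formula: 2A = Σ (x_i·y_{i+1} − x_{i+1}·y_i), indices taken mod 5.
Σ = (-44) + (-67.5) + (-140.5) + (65) + (22) = -165
Signed area = Σ/2 = -82.5 (negative ⇒ clockwise traversal).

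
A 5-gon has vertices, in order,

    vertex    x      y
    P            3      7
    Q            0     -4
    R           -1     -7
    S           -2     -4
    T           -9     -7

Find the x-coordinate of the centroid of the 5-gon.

-82/45

Apply Gauss's area formula. First the cross-terms c_i = x_i·y_{i+1} − x_{i+1}·y_i:
  -12, -4, -10, -22, -42  ⇒  2A = -90, A = -45.
Then Σ (x_i + x_{i+1})·c_i = 492, so x̄ = 492 / (6·(-45)) = -82/45.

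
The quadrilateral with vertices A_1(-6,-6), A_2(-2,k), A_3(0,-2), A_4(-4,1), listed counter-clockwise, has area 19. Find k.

The doubled signed area Σ (x_i y_{i+1} − x_{i+1} y_i) is linear in k.
With k=0 it equals 14; the coefficient of k is -6 (from the two edges through A_2).
So -6·k + 14 = 2·19 = 38 ⇒ k = -4.

-4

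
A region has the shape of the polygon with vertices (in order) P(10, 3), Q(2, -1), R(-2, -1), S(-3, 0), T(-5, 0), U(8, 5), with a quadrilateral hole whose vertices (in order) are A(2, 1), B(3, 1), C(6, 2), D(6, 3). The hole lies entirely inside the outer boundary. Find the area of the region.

Outer boundary:
Apply the shoelace (surveyor's) formula: 2A = Σ (x_i·y_{i+1} − x_{i+1}·y_i), indices taken mod 6.
P→Q: (10)(-1) − (2)(3) = -16
Q→R: (2)(-1) − (-2)(-1) = -4
R→S: (-2)(0) − (-3)(-1) = -3
S→T: (-3)(0) − (-5)(0) = 0
T→U: (-5)(5) − (8)(0) = -25
U→P: (8)(3) − (10)(5) = -26
Σ = -74
Area = |Σ|/2 = 37.
Hole:
Apply Gauss's area formula: 2A = Σ (x_i·y_{i+1} − x_{i+1}·y_i), indices taken mod 4.
Σ = (-1) + (0) + (6) + (0) = 5
Area = |Σ|/2 = 2.5.
Net area = 37 − 2.5 = 34.5.

34.5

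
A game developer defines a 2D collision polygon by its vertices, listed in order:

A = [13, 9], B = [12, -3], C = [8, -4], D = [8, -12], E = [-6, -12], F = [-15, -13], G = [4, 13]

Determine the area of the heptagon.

Apply the surveyor's formula: 2A = Σ (x_i·y_{i+1} − x_{i+1}·y_i), indices taken mod 7.
Σ = (-147) + (-24) + (-64) + (-168) + (-102) + (-143) + (-133) = -781
Area = |Σ|/2 = 390.5.

390.5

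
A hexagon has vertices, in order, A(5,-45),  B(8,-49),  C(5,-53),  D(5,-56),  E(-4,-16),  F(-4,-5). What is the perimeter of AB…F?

|AB| = √((3)² + (-4)²) = √25 = 5
|BC| = √((-3)² + (-4)²) = √25 = 5
|CD| = √((0)² + (-3)²) = √9 = 3
|DE| = √((-9)² + (40)²) = √1681 = 41
|EF| = √((0)² + (11)²) = √121 = 11
|FA| = √((9)² + (-40)²) = √1681 = 41
Perimeter = 5 + 5 + 3 + 41 + 11 + 41 = 106.

106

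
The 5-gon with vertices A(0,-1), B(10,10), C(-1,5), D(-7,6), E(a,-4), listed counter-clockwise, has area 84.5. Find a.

Write out the shoelace sum; only the two edges meeting at E involve a:
2·Area = [((-7)·(-4) − a·6) + (a·(-1) − 0·(-4))] + 99
       = -7·a + 127 = 169
⇒ a = -6.

-6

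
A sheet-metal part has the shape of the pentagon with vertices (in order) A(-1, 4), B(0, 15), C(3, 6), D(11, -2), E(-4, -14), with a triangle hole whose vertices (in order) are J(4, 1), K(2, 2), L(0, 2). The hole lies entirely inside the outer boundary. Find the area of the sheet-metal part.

161

Outer boundary:
Apply the shoelace formula: 2A = Σ (x_i·y_{i+1} − x_{i+1}·y_i), indices taken mod 5.
Σ = (-15) + (-45) + (-72) + (-162) + (-30) = -324
Area = |Σ|/2 = 162.
Hole:
Σ = (6) + (4) + (-8) = 2
Area = |Σ|/2 = 1.
Net area = 162 − 1 = 161.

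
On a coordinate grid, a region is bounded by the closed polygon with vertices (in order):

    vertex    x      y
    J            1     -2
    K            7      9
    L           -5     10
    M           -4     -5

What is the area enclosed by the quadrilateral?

108

Apply the surveyor's formula: 2A = Σ (x_i·y_{i+1} − x_{i+1}·y_i), indices taken mod 4.
J→K: (1)(9) − (7)(-2) = 23
K→L: (7)(10) − (-5)(9) = 115
L→M: (-5)(-5) − (-4)(10) = 65
M→J: (-4)(-2) − (1)(-5) = 13
Σ = 216
Area = |Σ|/2 = 108.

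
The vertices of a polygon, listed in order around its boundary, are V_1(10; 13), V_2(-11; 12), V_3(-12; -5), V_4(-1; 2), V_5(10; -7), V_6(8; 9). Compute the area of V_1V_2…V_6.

V_1→V_2: (10)(12) − (-11)(13) = 263
V_2→V_3: (-11)(-5) − (-12)(12) = 199
V_3→V_4: (-12)(2) − (-1)(-5) = -29
V_4→V_5: (-1)(-7) − (10)(2) = -13
V_5→V_6: (10)(9) − (8)(-7) = 146
V_6→V_1: (8)(13) − (10)(9) = 14
Σ = 580
Area = |Σ|/2 = 290.

290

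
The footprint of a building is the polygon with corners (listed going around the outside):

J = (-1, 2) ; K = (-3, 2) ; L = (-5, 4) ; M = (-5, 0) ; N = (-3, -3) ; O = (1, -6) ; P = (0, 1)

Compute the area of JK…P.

Apply the surveyor's formula: 2A = Σ (x_i·y_{i+1} − x_{i+1}·y_i), indices taken mod 7.
Σ = (4) + (-2) + (20) + (15) + (21) + (1) + (1) = 60
Area = |Σ|/2 = 30.

30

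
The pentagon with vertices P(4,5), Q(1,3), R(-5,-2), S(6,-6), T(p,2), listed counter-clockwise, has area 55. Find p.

The doubled signed area Σ (x_i y_{i+1} − x_{i+1} y_i) is linear in p.
With p=0 it equals 66; the coefficient of p is 11 (from the two edges through T).
So 11·p + 66 = 2·55 = 110 ⇒ p = 4.

4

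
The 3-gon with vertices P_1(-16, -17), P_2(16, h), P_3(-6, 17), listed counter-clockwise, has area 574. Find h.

-23

Write out the shoelace sum; only the two edges meeting at P_2 involve h:
2·Area = [((-16)·h − 16·(-17)) + (16·17 − (-6)·h)] + 374
       = -10·h + 918 = 1148
⇒ h = -23.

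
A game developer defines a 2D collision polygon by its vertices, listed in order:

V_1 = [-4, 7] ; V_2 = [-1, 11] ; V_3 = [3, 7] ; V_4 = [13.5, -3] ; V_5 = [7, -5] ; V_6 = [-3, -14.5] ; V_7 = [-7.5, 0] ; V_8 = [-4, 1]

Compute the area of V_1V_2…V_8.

Apply the shoelace formula: 2A = Σ (x_i·y_{i+1} − x_{i+1}·y_i), indices taken mod 8.
Σ = (-37) + (-40) + (-103.5) + (-46.5) + (-116.5) + (-108.75) + (-7.5) + (-24) = -483.75
Area = |Σ|/2 = 241.875.

241.875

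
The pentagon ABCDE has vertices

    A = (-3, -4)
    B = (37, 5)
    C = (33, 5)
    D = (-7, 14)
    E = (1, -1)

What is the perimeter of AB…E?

108

|AB| = √((40)² + (9)²) = √1681 = 41
|BC| = √((-4)² + (0)²) = √16 = 4
|CD| = √((-40)² + (9)²) = √1681 = 41
|DE| = √((8)² + (-15)²) = √289 = 17
|EA| = √((-4)² + (-3)²) = √25 = 5
Perimeter = 41 + 4 + 41 + 17 + 5 = 108.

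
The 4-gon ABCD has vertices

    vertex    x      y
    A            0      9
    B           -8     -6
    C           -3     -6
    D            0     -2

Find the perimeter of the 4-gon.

|AB| = √((-8)² + (-15)²) = √289 = 17
|BC| = √((5)² + (0)²) = √25 = 5
|CD| = √((3)² + (4)²) = √25 = 5
|DA| = √((0)² + (11)²) = √121 = 11
Perimeter = 17 + 5 + 5 + 11 = 38.

38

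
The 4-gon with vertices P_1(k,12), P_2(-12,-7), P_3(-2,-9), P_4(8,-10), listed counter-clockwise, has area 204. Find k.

Write out the shoelace sum; only the two edges meeting at P_1 involve k:
2·Area = [(8·12 − k·(-10)) + (k·(-7) − (-12)·12)] + 186
       = 3·k + 426 = 408
⇒ k = -6.

-6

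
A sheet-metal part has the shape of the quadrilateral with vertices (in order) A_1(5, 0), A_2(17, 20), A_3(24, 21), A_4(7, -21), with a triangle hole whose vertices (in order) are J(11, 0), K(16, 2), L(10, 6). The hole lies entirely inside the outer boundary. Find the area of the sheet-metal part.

268.5

Outer boundary:
Apply the shoelace formula: 2A = Σ (x_i·y_{i+1} − x_{i+1}·y_i), indices taken mod 4.
Cross-terms: 100, -123, -651, 105  ⇒  Σ = -569
Area = |Σ|/2 = 284.5.
Hole:
Apply the shoelace formula: 2A = Σ (x_i·y_{i+1} − x_{i+1}·y_i), indices taken mod 3.
Σ = (22) + (76) + (-66) = 32
Area = |Σ|/2 = 16.
Net area = 284.5 − 16 = 268.5.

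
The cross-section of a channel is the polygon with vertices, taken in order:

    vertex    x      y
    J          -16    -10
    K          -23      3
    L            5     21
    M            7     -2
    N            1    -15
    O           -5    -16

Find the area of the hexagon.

666.5

Apply the shoelace formula: 2A = Σ (x_i·y_{i+1} − x_{i+1}·y_i), indices taken mod 6.
Cross-terms: -278, -498, -157, -103, -91, -206  ⇒  Σ = -1333
Area = |Σ|/2 = 666.5.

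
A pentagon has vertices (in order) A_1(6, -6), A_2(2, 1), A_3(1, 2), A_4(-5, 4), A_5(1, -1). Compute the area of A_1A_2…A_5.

18

Σ = (18) + (3) + (14) + (1) + (0) = 36
Area = |Σ|/2 = 18.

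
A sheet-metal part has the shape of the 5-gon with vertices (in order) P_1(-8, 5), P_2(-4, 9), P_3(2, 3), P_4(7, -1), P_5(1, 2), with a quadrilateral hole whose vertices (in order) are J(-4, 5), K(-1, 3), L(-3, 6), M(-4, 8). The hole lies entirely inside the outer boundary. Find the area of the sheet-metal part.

30.5

Outer boundary:
Cross-terms: -52, -30, -23, 15, 21  ⇒  Σ = -69
Area = |Σ|/2 = 34.5.
Hole:
Apply the surveyor's formula: 2A = Σ (x_i·y_{i+1} − x_{i+1}·y_i), indices taken mod 4.
Cross-terms: -7, 3, 0, 12  ⇒  Σ = 8
Area = |Σ|/2 = 4.
Net area = 34.5 − 4 = 30.5.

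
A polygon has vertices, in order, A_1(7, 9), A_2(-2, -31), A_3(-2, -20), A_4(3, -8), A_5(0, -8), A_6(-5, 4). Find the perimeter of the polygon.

|A_1A_2| = √((-9)² + (-40)²) = √1681 = 41
|A_2A_3| = √((0)² + (11)²) = √121 = 11
|A_3A_4| = √((5)² + (12)²) = √169 = 13
|A_4A_5| = √((-3)² + (0)²) = √9 = 3
|A_5A_6| = √((-5)² + (12)²) = √169 = 13
|A_6A_1| = √((12)² + (5)²) = √169 = 13
Perimeter = 41 + 11 + 13 + 3 + 13 + 13 = 94.

94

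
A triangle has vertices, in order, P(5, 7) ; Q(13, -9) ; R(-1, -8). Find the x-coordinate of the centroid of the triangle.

Apply Gauss's area formula. First the cross-terms c_i = x_i·y_{i+1} − x_{i+1}·y_i:
  -136, -113, 33  ⇒  2A = -216, A = -108.
Then Σ (x_i + x_{i+1})·c_i = -3672, so x̄ = -3672 / (6·(-108)) = 17/3.

17/3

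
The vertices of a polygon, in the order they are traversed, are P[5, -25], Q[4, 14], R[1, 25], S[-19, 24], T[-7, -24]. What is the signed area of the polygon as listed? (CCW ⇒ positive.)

Cross-terms: 170, 86, 499, 624, 295  ⇒  Σ = 1674
Signed area = Σ/2 = 837 (positive ⇒ counter-clockwise traversal).

837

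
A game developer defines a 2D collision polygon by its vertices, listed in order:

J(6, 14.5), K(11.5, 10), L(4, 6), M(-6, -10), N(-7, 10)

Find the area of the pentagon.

Apply Gauss's area formula: 2A = Σ (x_i·y_{i+1} − x_{i+1}·y_i), indices taken mod 5.
J→K: (6)(10) − (11.5)(14.5) = -106.75
K→L: (11.5)(6) − (4)(10) = 29
L→M: (4)(-10) − (-6)(6) = -4
M→N: (-6)(10) − (-7)(-10) = -130
N→J: (-7)(14.5) − (6)(10) = -161.5
Σ = -373.25
Area = |Σ|/2 = 186.625.

186.625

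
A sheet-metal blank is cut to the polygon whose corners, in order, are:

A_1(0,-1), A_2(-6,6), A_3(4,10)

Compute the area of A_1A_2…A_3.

Cross-terms: -6, -84, -4  ⇒  Σ = -94
Area = |Σ|/2 = 47.

47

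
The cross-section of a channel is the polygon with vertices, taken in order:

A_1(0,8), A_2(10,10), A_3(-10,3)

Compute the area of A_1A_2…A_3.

Apply the shoelace formula: 2A = Σ (x_i·y_{i+1} − x_{i+1}·y_i), indices taken mod 3.
Cross-terms: -80, 130, -80  ⇒  Σ = -30
Area = |Σ|/2 = 15.

15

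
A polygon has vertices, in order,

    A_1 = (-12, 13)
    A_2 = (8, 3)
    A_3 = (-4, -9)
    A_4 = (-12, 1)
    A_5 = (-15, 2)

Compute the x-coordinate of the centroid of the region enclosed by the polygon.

Apply the surveyor's formula. First the cross-terms c_i = x_i·y_{i+1} − x_{i+1}·y_i:
  -140, -60, -112, -9, -171  ⇒  2A = -492, A = -246.
Then Σ (x_i + x_{i+1})·c_i = 6972, so x̄ = 6972 / (6·(-246)) = -581/123.

-581/123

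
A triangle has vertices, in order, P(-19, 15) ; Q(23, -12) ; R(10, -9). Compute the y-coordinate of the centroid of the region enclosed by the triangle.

Apply the surveyor's formula. First the cross-terms c_i = x_i·y_{i+1} − x_{i+1}·y_i:
  -117, -87, -21  ⇒  2A = -225, A = -112.5.
Then Σ (y_i + y_{i+1})·c_i = 1350, so ȳ = 1350 / (6·(-112.5)) = -2.

-2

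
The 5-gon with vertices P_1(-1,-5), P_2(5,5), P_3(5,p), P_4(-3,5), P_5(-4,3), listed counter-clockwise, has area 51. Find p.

Write out the shoelace sum; only the two edges meeting at P_3 involve p:
2·Area = [(5·p − 5·5) + (5·5 − (-3)·p)] + 54
       = 8·p + 54 = 102
⇒ p = 6.

6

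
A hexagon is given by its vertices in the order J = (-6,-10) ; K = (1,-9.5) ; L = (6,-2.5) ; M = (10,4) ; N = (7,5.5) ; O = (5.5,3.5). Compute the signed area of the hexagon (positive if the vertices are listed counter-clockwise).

Apply Gauss's area formula: 2A = Σ (x_i·y_{i+1} − x_{i+1}·y_i), indices taken mod 6.
Σ = (67) + (54.5) + (49) + (27) + (-5.75) + (-34) = 157.75
Signed area = Σ/2 = 78.875 (positive ⇒ counter-clockwise traversal).

78.875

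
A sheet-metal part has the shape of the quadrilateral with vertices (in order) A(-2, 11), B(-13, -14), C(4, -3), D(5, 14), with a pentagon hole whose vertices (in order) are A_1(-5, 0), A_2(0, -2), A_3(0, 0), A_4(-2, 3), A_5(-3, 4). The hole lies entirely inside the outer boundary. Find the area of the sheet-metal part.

Outer boundary:
A→B: (-2)(-14) − (-13)(11) = 171
B→C: (-13)(-3) − (4)(-14) = 95
C→D: (4)(14) − (5)(-3) = 71
D→A: (5)(11) − (-2)(14) = 83
Σ = 420
Area = |Σ|/2 = 210.
Hole:
Apply the surveyor's formula: 2A = Σ (x_i·y_{i+1} − x_{i+1}·y_i), indices taken mod 5.
Σ = (10) + (0) + (0) + (1) + (20) = 31
Area = |Σ|/2 = 15.5.
Net area = 210 − 15.5 = 194.5.

194.5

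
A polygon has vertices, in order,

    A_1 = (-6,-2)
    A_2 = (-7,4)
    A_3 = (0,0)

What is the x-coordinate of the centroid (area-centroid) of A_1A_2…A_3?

-13/3

Apply the shoelace formula. First the cross-terms c_i = x_i·y_{i+1} − x_{i+1}·y_i:
  -38, 0, 0  ⇒  2A = -38, A = -19.
Then Σ (x_i + x_{i+1})·c_i = 494, so x̄ = 494 / (6·(-19)) = -13/3.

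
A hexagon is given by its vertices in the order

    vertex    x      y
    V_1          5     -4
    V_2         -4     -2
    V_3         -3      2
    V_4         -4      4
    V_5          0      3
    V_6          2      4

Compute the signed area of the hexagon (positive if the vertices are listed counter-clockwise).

Apply the surveyor's formula: 2A = Σ (x_i·y_{i+1} − x_{i+1}·y_i), indices taken mod 6.
Σ = (-26) + (-14) + (-4) + (-12) + (-6) + (-28) = -90
Signed area = Σ/2 = -45 (negative ⇒ clockwise traversal).

-45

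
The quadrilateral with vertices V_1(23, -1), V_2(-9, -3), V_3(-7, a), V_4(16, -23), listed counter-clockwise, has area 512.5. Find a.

Write out the shoelace sum; only the two edges meeting at V_3 involve a:
2·Area = [((-9)·a − (-7)·(-3)) + ((-7)·(-23) − 16·a)] + 435
       = -25·a + 575 = 1025
⇒ a = -18.

-18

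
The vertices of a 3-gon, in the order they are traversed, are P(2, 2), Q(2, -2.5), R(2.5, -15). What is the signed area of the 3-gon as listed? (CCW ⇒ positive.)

P→Q: (2)(-2.5) − (2)(2) = -9
Q→R: (2)(-15) − (2.5)(-2.5) = -23.75
R→P: (2.5)(2) − (2)(-15) = 35
Σ = 2.25
Signed area = Σ/2 = 1.125 (positive ⇒ counter-clockwise traversal).

1.125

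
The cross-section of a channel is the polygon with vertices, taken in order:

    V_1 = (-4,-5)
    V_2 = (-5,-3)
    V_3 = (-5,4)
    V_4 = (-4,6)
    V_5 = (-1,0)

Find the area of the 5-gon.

25.5

Apply the shoelace (surveyor's) formula: 2A = Σ (x_i·y_{i+1} − x_{i+1}·y_i), indices taken mod 5.
Σ = (-13) + (-35) + (-14) + (6) + (5) = -51
Area = |Σ|/2 = 25.5.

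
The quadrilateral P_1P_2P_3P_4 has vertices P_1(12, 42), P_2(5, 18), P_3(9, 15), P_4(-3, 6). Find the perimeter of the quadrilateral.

|P_1P_2| = √((-7)² + (-24)²) = √625 = 25
|P_2P_3| = √((4)² + (-3)²) = √25 = 5
|P_3P_4| = √((-12)² + (-9)²) = √225 = 15
|P_4P_1| = √((15)² + (36)²) = √1521 = 39
Perimeter = 25 + 5 + 15 + 39 = 84.

84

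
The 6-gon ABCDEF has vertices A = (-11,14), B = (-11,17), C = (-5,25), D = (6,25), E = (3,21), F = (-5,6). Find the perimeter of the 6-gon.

|AB| = √((0)² + (3)²) = √9 = 3
|BC| = √((6)² + (8)²) = √100 = 10
|CD| = √((11)² + (0)²) = √121 = 11
|DE| = √((-3)² + (-4)²) = √25 = 5
|EF| = √((-8)² + (-15)²) = √289 = 17
|FA| = √((-6)² + (8)²) = √100 = 10
Perimeter = 3 + 10 + 11 + 5 + 17 + 10 = 56.

56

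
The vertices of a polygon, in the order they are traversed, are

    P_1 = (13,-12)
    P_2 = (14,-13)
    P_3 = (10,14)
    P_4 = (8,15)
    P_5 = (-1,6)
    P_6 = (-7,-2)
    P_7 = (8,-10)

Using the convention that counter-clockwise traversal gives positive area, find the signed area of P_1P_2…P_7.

295

Σ = (-1) + (326) + (38) + (63) + (44) + (86) + (34) = 590
Signed area = Σ/2 = 295 (positive ⇒ counter-clockwise traversal).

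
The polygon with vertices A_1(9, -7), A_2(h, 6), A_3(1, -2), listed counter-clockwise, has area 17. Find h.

The doubled signed area Σ (x_i y_{i+1} − x_{i+1} y_i) is linear in h.
With h=0 it equals 59; the coefficient of h is 5 (from the two edges through A_2).
So 5·h + 59 = 2·17 = 34 ⇒ h = -5.

-5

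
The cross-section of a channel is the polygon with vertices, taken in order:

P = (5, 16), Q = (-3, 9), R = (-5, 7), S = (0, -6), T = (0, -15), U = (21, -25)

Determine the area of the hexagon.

461.5

Apply Gauss's area formula: 2A = Σ (x_i·y_{i+1} − x_{i+1}·y_i), indices taken mod 6.
Cross-terms: 93, 24, 30, 0, 315, 461  ⇒  Σ = 923
Area = |Σ|/2 = 461.5.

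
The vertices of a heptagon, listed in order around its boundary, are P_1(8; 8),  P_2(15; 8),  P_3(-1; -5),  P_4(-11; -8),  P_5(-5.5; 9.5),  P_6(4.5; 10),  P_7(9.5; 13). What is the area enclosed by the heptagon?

240.375

Cross-terms: -56, -67, -47, -148.5, -97.75, -36.5, -28  ⇒  Σ = -480.75
Area = |Σ|/2 = 240.375.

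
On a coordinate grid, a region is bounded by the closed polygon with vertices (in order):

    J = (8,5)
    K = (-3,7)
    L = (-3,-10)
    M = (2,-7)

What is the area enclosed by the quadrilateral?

114.5

Σ = (71) + (51) + (41) + (66) = 229
Area = |Σ|/2 = 114.5.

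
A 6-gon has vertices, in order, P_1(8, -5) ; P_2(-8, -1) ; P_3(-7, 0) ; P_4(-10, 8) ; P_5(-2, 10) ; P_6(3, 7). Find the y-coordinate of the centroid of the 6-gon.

Apply the shoelace formula. First the cross-terms c_i = x_i·y_{i+1} − x_{i+1}·y_i:
  -48, -7, -56, -84, -44, -71  ⇒  2A = -310, A = -155.
Then Σ (y_i + y_{i+1})·c_i = -2555, so ȳ = -2555 / (6·(-155)) = 511/186.

511/186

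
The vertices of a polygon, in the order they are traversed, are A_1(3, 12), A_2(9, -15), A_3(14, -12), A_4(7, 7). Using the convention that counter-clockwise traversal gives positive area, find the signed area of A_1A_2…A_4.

Apply Gauss's area formula: 2A = Σ (x_i·y_{i+1} − x_{i+1}·y_i), indices taken mod 4.
A_1→A_2: (3)(-15) − (9)(12) = -153
A_2→A_3: (9)(-12) − (14)(-15) = 102
A_3→A_4: (14)(7) − (7)(-12) = 182
A_4→A_1: (7)(12) − (3)(7) = 63
Σ = 194
Signed area = Σ/2 = 97 (positive ⇒ counter-clockwise traversal).

97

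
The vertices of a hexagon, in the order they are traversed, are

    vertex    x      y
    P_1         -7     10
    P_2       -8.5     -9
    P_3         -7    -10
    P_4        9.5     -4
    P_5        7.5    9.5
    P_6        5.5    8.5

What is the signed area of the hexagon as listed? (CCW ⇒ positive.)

269.625

Apply the shoelace formula: 2A = Σ (x_i·y_{i+1} − x_{i+1}·y_i), indices taken mod 6.
Cross-terms: 148, 22, 123, 120.25, 11.5, 114.5  ⇒  Σ = 539.25
Signed area = Σ/2 = 269.625 (positive ⇒ counter-clockwise traversal).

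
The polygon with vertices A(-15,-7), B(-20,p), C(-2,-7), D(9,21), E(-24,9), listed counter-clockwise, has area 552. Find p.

Write out the shoelace sum; only the two edges meeting at B involve p:
2·Area = [((-15)·p − (-20)·(-7)) + ((-20)·(-7) − (-2)·p)] + 909
       = -13·p + 909 = 1104
⇒ p = -15.

-15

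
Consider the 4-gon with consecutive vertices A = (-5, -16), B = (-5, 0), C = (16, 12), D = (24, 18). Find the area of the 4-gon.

Apply the shoelace (surveyor's) formula: 2A = Σ (x_i·y_{i+1} − x_{i+1}·y_i), indices taken mod 4.
Cross-terms: -80, -60, 0, -294  ⇒  Σ = -434
Area = |Σ|/2 = 217.

217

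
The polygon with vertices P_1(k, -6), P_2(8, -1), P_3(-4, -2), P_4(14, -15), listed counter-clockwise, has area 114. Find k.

14

The doubled signed area Σ (x_i y_{i+1} − x_{i+1} y_i) is linear in k.
With k=0 it equals 32; the coefficient of k is 14 (from the two edges through P_1).
So 14·k + 32 = 2·114 = 228 ⇒ k = 14.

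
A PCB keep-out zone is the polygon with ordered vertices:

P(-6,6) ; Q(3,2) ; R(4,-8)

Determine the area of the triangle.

Σ = (-30) + (-32) + (-24) = -86
Area = |Σ|/2 = 43.

43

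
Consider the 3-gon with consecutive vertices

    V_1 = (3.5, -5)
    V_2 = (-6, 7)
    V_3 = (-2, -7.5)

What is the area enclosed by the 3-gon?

Σ = (-5.5) + (59) + (36.25) = 89.75
Area = |Σ|/2 = 44.875.

44.875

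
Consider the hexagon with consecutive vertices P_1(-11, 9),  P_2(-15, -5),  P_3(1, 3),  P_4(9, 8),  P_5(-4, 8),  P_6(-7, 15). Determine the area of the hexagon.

Apply the surveyor's formula: 2A = Σ (x_i·y_{i+1} − x_{i+1}·y_i), indices taken mod 6.
P_1→P_2: (-11)(-5) − (-15)(9) = 190
P_2→P_3: (-15)(3) − (1)(-5) = -40
P_3→P_4: (1)(8) − (9)(3) = -19
P_4→P_5: (9)(8) − (-4)(8) = 104
P_5→P_6: (-4)(15) − (-7)(8) = -4
P_6→P_1: (-7)(9) − (-11)(15) = 102
Σ = 333
Area = |Σ|/2 = 166.5.

166.5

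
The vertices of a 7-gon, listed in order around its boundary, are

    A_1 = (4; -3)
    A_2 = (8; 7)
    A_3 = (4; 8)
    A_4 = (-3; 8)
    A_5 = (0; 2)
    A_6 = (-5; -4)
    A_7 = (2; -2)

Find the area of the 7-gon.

Apply Gauss's area formula: 2A = Σ (x_i·y_{i+1} − x_{i+1}·y_i), indices taken mod 7.
A_1→A_2: (4)(7) − (8)(-3) = 52
A_2→A_3: (8)(8) − (4)(7) = 36
A_3→A_4: (4)(8) − (-3)(8) = 56
A_4→A_5: (-3)(2) − (0)(8) = -6
A_5→A_6: (0)(-4) − (-5)(2) = 10
A_6→A_7: (-5)(-2) − (2)(-4) = 18
A_7→A_1: (2)(-3) − (4)(-2) = 2
Σ = 168
Area = |Σ|/2 = 84.

84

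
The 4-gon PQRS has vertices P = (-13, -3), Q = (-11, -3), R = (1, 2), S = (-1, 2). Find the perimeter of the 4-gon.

30

|PQ| = √((2)² + (0)²) = √4 = 2
|QR| = √((12)² + (5)²) = √169 = 13
|RS| = √((-2)² + (0)²) = √4 = 2
|SP| = √((-12)² + (-5)²) = √169 = 13
Perimeter = 2 + 13 + 2 + 13 = 30.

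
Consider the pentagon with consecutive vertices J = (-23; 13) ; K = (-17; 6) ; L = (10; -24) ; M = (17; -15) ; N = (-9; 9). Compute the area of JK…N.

Apply the shoelace (surveyor's) formula: 2A = Σ (x_i·y_{i+1} − x_{i+1}·y_i), indices taken mod 5.
Σ = (83) + (348) + (258) + (18) + (90) = 797
Area = |Σ|/2 = 398.5.

398.5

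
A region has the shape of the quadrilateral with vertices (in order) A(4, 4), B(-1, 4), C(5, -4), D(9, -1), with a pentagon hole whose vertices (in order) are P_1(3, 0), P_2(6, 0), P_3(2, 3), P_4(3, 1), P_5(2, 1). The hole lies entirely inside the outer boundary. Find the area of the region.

Outer boundary:
Apply Gauss's area formula: 2A = Σ (x_i·y_{i+1} − x_{i+1}·y_i), indices taken mod 4.
Σ = (20) + (-16) + (31) + (40) = 75
Area = |Σ|/2 = 37.5.
Hole:
Apply the shoelace (surveyor's) formula: 2A = Σ (x_i·y_{i+1} − x_{i+1}·y_i), indices taken mod 5.
Σ = (0) + (18) + (-7) + (1) + (-3) = 9
Area = |Σ|/2 = 4.5.
Net area = 37.5 − 4.5 = 33.

33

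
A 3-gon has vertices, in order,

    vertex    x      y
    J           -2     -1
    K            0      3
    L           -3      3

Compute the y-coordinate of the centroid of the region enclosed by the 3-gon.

Apply the surveyor's formula. First the cross-terms c_i = x_i·y_{i+1} − x_{i+1}·y_i:
  -6, 9, 9  ⇒  2A = 12, A = 6.
Then Σ (y_i + y_{i+1})·c_i = 60, so ȳ = 60 / (6·6) = 5/3.

5/3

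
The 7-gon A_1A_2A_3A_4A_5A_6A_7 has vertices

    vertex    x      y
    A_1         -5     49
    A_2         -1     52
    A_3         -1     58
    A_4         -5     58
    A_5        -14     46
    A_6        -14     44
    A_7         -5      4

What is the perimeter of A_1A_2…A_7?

118

|A_1A_2| = √((4)² + (3)²) = √25 = 5
|A_2A_3| = √((0)² + (6)²) = √36 = 6
|A_3A_4| = √((-4)² + (0)²) = √16 = 4
|A_4A_5| = √((-9)² + (-12)²) = √225 = 15
|A_5A_6| = √((0)² + (-2)²) = √4 = 2
|A_6A_7| = √((9)² + (-40)²) = √1681 = 41
|A_7A_1| = √((0)² + (45)²) = √2025 = 45
Perimeter = 5 + 6 + 4 + 15 + 2 + 41 + 45 = 118.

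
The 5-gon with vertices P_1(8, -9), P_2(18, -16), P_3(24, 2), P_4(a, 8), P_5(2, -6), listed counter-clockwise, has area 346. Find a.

-4

The doubled signed area Σ (x_i y_{i+1} − x_{i+1} y_i) is linear in a.
With a=0 it equals 660; the coefficient of a is -8 (from the two edges through P_4).
So -8·a + 660 = 2·346 = 692 ⇒ a = -4.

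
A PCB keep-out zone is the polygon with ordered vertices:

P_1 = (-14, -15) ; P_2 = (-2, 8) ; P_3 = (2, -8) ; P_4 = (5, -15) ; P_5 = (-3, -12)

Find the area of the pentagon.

180

Cross-terms: -142, 0, 10, -105, -123  ⇒  Σ = -360
Area = |Σ|/2 = 180.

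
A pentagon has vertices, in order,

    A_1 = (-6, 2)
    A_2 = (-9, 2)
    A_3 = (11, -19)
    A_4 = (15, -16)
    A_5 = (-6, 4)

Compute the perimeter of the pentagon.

|A_1A_2| = √((-3)² + (0)²) = √9 = 3
|A_2A_3| = √((20)² + (-21)²) = √841 = 29
|A_3A_4| = √((4)² + (3)²) = √25 = 5
|A_4A_5| = √((-21)² + (20)²) = √841 = 29
|A_5A_1| = √((0)² + (-2)²) = √4 = 2
Perimeter = 3 + 29 + 5 + 29 + 2 = 68.

68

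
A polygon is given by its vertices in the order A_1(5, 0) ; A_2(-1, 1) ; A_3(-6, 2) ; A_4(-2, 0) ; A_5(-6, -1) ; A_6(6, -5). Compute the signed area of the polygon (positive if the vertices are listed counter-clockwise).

A_1→A_2: (5)(1) − (-1)(0) = 5
A_2→A_3: (-1)(2) − (-6)(1) = 4
A_3→A_4: (-6)(0) − (-2)(2) = 4
A_4→A_5: (-2)(-1) − (-6)(0) = 2
A_5→A_6: (-6)(-5) − (6)(-1) = 36
A_6→A_1: (6)(0) − (5)(-5) = 25
Σ = 76
Signed area = Σ/2 = 38 (positive ⇒ counter-clockwise traversal).

38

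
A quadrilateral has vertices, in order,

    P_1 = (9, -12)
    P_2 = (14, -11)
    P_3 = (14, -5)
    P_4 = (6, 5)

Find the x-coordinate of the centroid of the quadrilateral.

523/51

Apply the surveyor's formula. First the cross-terms c_i = x_i·y_{i+1} − x_{i+1}·y_i:
  69, 84, 100, -117  ⇒  2A = 136, A = 68.
Then Σ (x_i + x_{i+1})·c_i = 4184, so x̄ = 4184 / (6·68) = 523/51.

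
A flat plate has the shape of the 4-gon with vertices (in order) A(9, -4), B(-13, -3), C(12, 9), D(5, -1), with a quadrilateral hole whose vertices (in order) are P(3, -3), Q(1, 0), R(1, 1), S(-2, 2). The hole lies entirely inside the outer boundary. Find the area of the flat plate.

Outer boundary:
Cross-terms: -79, -81, -57, -11  ⇒  Σ = -228
Area = |Σ|/2 = 114.
Hole:
Σ = (3) + (1) + (4) + (0) = 8
Area = |Σ|/2 = 4.
Net area = 114 − 4 = 110.

110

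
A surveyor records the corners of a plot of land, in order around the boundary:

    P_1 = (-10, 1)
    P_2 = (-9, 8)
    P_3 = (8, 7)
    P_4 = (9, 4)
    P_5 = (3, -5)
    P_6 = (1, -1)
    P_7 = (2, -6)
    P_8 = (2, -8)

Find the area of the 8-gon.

Apply Gauss's area formula: 2A = Σ (x_i·y_{i+1} − x_{i+1}·y_i), indices taken mod 8.
Σ = (-71) + (-127) + (-31) + (-57) + (2) + (-4) + (-4) + (-78) = -370
Area = |Σ|/2 = 185.

185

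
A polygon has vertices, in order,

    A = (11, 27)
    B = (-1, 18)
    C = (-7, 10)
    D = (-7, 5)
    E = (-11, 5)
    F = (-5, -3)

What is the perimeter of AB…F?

|AB| = √((-12)² + (-9)²) = √225 = 15
|BC| = √((-6)² + (-8)²) = √100 = 10
|CD| = √((0)² + (-5)²) = √25 = 5
|DE| = √((-4)² + (0)²) = √16 = 4
|EF| = √((6)² + (-8)²) = √100 = 10
|FA| = √((16)² + (30)²) = √1156 = 34
Perimeter = 15 + 10 + 5 + 4 + 10 + 34 = 78.

78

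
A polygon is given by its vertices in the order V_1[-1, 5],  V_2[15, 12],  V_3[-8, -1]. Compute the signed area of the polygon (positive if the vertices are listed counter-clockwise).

-23.5

Cross-terms: -87, 81, -41  ⇒  Σ = -47
Signed area = Σ/2 = -23.5 (negative ⇒ clockwise traversal).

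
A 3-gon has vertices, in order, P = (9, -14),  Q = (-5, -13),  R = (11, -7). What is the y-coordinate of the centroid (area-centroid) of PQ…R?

-34/3

Apply the shoelace (surveyor's) formula. First the cross-terms c_i = x_i·y_{i+1} − x_{i+1}·y_i:
  -187, 178, -91  ⇒  2A = -100, A = -50.
Then Σ (y_i + y_{i+1})·c_i = 3400, so ȳ = 3400 / (6·(-50)) = -34/3.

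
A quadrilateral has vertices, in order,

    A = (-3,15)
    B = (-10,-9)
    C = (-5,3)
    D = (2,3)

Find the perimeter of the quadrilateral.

|AB| = √((-7)² + (-24)²) = √625 = 25
|BC| = √((5)² + (12)²) = √169 = 13
|CD| = √((7)² + (0)²) = √49 = 7
|DA| = √((-5)² + (12)²) = √169 = 13
Perimeter = 25 + 13 + 7 + 13 = 58.

58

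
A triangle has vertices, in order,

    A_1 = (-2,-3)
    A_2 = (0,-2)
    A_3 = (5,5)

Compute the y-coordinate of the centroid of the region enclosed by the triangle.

Apply the surveyor's formula. First the cross-terms c_i = x_i·y_{i+1} − x_{i+1}·y_i:
  4, 10, -5  ⇒  2A = 9, A = 4.5.
Then Σ (y_i + y_{i+1})·c_i = 0, so ȳ = 0 / (6·4.5) = 0.

0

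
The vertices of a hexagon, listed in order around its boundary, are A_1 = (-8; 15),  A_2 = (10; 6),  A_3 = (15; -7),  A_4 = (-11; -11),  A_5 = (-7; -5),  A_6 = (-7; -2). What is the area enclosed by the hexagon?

382

Apply the surveyor's formula: 2A = Σ (x_i·y_{i+1} − x_{i+1}·y_i), indices taken mod 6.
Cross-terms: -198, -160, -242, -22, -21, -121  ⇒  Σ = -764
Area = |Σ|/2 = 382.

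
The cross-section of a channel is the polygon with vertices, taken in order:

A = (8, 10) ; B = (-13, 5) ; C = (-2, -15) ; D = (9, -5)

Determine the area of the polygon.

325

Σ = (170) + (205) + (145) + (130) = 650
Area = |Σ|/2 = 325.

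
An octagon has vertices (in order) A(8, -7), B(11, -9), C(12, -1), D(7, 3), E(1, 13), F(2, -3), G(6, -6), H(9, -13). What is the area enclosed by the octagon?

Σ = (5) + (97) + (43) + (88) + (-29) + (6) + (-24) + (41) = 227
Area = |Σ|/2 = 113.5.

113.5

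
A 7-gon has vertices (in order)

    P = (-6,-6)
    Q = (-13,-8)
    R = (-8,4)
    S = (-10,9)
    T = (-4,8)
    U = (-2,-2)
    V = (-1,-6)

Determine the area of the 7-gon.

109

Apply the shoelace (surveyor's) formula: 2A = Σ (x_i·y_{i+1} − x_{i+1}·y_i), indices taken mod 7.
P→Q: (-6)(-8) − (-13)(-6) = -30
Q→R: (-13)(4) − (-8)(-8) = -116
R→S: (-8)(9) − (-10)(4) = -32
S→T: (-10)(8) − (-4)(9) = -44
T→U: (-4)(-2) − (-2)(8) = 24
U→V: (-2)(-6) − (-1)(-2) = 10
V→P: (-1)(-6) − (-6)(-6) = -30
Σ = -218
Area = |Σ|/2 = 109.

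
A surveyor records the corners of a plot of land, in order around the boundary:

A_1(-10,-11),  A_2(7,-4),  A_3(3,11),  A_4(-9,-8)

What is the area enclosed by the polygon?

150

Apply the shoelace (surveyor's) formula: 2A = Σ (x_i·y_{i+1} − x_{i+1}·y_i), indices taken mod 4.
Σ = (117) + (89) + (75) + (19) = 300
Area = |Σ|/2 = 150.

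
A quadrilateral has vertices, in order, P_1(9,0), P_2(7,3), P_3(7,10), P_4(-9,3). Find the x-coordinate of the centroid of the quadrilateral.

Apply the shoelace formula. First the cross-terms c_i = x_i·y_{i+1} − x_{i+1}·y_i:
  27, 49, 111, -27  ⇒  2A = 160, A = 80.
Then Σ (x_i + x_{i+1})·c_i = 896, so x̄ = 896 / (6·80) = 28/15.

28/15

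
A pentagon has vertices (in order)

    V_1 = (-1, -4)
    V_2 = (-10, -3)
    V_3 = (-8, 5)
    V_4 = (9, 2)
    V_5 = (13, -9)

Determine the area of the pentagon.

170

Apply the shoelace formula: 2A = Σ (x_i·y_{i+1} − x_{i+1}·y_i), indices taken mod 5.
Cross-terms: -37, -74, -61, -107, -61  ⇒  Σ = -340
Area = |Σ|/2 = 170.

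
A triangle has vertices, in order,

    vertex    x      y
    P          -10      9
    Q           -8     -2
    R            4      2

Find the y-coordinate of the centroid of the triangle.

3

Apply the shoelace formula. First the cross-terms c_i = x_i·y_{i+1} − x_{i+1}·y_i:
  92, -8, 56  ⇒  2A = 140, A = 70.
Then Σ (y_i + y_{i+1})·c_i = 1260, so ȳ = 1260 / (6·70) = 3.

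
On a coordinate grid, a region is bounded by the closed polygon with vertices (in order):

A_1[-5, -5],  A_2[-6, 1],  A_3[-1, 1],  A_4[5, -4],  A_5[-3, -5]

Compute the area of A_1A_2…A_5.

44

Apply the shoelace formula: 2A = Σ (x_i·y_{i+1} − x_{i+1}·y_i), indices taken mod 5.
Cross-terms: -35, -5, -1, -37, -10  ⇒  Σ = -88
Area = |Σ|/2 = 44.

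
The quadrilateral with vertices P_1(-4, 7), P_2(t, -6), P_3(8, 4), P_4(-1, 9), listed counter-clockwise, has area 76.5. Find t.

Write out the shoelace sum; only the two edges meeting at P_2 involve t:
2·Area = [((-4)·(-6) − t·7) + (t·4 − 8·(-6))] + 105
       = -3·t + 177 = 153
⇒ t = 8.

8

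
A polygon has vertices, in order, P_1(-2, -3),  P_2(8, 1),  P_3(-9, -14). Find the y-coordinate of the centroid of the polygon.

-16/3

Apply the shoelace formula. First the cross-terms c_i = x_i·y_{i+1} − x_{i+1}·y_i:
  22, -103, -1  ⇒  2A = -82, A = -41.
Then Σ (y_i + y_{i+1})·c_i = 1312, so ȳ = 1312 / (6·(-41)) = -16/3.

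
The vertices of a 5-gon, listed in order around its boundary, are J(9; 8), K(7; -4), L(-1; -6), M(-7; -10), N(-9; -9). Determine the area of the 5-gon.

94

Apply the shoelace (surveyor's) formula: 2A = Σ (x_i·y_{i+1} − x_{i+1}·y_i), indices taken mod 5.
J→K: (9)(-4) − (7)(8) = -92
K→L: (7)(-6) − (-1)(-4) = -46
L→M: (-1)(-10) − (-7)(-6) = -32
M→N: (-7)(-9) − (-9)(-10) = -27
N→J: (-9)(8) − (9)(-9) = 9
Σ = -188
Area = |Σ|/2 = 94.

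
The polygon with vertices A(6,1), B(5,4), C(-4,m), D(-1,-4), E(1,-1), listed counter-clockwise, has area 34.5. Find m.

1

The doubled signed area Σ (x_i y_{i+1} − x_{i+1} y_i) is linear in m.
With m=0 it equals 63; the coefficient of m is 6 (from the two edges through C).
So 6·m + 63 = 2·34.5 = 69 ⇒ m = 1.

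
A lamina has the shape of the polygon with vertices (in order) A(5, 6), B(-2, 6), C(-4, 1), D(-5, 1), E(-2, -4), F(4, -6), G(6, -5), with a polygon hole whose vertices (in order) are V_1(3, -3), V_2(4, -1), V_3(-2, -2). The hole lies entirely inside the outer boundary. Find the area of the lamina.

Outer boundary:
Apply the shoelace formula: 2A = Σ (x_i·y_{i+1} − x_{i+1}·y_i), indices taken mod 7.
Cross-terms: 42, 22, 1, 22, 28, 16, 61  ⇒  Σ = 192
Area = |Σ|/2 = 96.
Hole:
Σ = (9) + (-10) + (12) = 11
Area = |Σ|/2 = 5.5.
Net area = 96 − 5.5 = 90.5.

90.5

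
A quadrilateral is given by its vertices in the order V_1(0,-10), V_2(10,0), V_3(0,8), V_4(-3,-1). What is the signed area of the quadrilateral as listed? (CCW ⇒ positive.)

117

Σ = (100) + (80) + (24) + (30) = 234
Signed area = Σ/2 = 117 (positive ⇒ counter-clockwise traversal).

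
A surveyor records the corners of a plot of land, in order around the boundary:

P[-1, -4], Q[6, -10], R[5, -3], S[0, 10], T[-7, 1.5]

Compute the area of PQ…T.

Σ = (34) + (32) + (50) + (70) + (29.5) = 215.5
Area = |Σ|/2 = 107.75.

107.75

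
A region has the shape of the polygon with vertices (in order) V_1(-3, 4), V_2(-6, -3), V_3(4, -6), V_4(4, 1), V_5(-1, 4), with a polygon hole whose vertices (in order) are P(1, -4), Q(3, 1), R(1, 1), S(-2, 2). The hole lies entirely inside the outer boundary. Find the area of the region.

Outer boundary:
Apply the shoelace (surveyor's) formula: 2A = Σ (x_i·y_{i+1} − x_{i+1}·y_i), indices taken mod 5.
V_1→V_2: (-3)(-3) − (-6)(4) = 33
V_2→V_3: (-6)(-6) − (4)(-3) = 48
V_3→V_4: (4)(1) − (4)(-6) = 28
V_4→V_5: (4)(4) − (-1)(1) = 17
V_5→V_1: (-1)(4) − (-3)(4) = 8
Σ = 134
Area = |Σ|/2 = 67.
Hole:
Apply the shoelace formula: 2A = Σ (x_i·y_{i+1} − x_{i+1}·y_i), indices taken mod 4.
Cross-terms: 13, 2, 4, 6  ⇒  Σ = 25
Area = |Σ|/2 = 12.5.
Net area = 67 − 12.5 = 54.5.

54.5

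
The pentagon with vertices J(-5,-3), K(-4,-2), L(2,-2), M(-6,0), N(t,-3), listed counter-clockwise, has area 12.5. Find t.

The doubled signed area Σ (x_i y_{i+1} − x_{i+1} y_i) is linear in t.
With t=0 it equals 1; the coefficient of t is -3 (from the two edges through N).
So -3·t + 1 = 2·12.5 = 25 ⇒ t = -8.

-8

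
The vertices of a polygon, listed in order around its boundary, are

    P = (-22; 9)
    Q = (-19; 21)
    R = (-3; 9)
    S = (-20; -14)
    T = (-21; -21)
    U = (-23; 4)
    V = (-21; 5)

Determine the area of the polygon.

364

P→Q: (-22)(21) − (-19)(9) = -291
Q→R: (-19)(9) − (-3)(21) = -108
R→S: (-3)(-14) − (-20)(9) = 222
S→T: (-20)(-21) − (-21)(-14) = 126
T→U: (-21)(4) − (-23)(-21) = -567
U→V: (-23)(5) − (-21)(4) = -31
V→P: (-21)(9) − (-22)(5) = -79
Σ = -728
Area = |Σ|/2 = 364.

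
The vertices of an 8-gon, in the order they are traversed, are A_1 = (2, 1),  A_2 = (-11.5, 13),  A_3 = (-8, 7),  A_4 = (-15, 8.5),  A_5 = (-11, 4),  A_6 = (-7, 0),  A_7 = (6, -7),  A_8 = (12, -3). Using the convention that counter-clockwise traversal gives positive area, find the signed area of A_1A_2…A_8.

146.25

Apply Gauss's area formula: 2A = Σ (x_i·y_{i+1} − x_{i+1}·y_i), indices taken mod 8.
Cross-terms: 37.5, 23.5, 37, 33.5, 28, 49, 66, 18  ⇒  Σ = 292.5
Signed area = Σ/2 = 146.25 (positive ⇒ counter-clockwise traversal).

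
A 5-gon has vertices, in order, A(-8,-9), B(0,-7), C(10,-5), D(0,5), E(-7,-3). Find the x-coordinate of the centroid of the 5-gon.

Apply the shoelace (surveyor's) formula. First the cross-terms c_i = x_i·y_{i+1} − x_{i+1}·y_i:
  56, 70, 50, 35, 39  ⇒  2A = 250, A = 125.
Then Σ (x_i + x_{i+1})·c_i = -78, so x̄ = -78 / (6·125) = -0.104.

-0.104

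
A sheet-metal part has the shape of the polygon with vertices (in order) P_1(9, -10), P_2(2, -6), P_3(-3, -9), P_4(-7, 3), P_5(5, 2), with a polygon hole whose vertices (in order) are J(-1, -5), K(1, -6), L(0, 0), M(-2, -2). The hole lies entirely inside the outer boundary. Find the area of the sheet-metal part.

110

Outer boundary:
Apply the surveyor's formula: 2A = Σ (x_i·y_{i+1} − x_{i+1}·y_i), indices taken mod 5.
Cross-terms: -34, -36, -72, -29, -68  ⇒  Σ = -239
Area = |Σ|/2 = 119.5.
Hole:
Σ = (11) + (0) + (0) + (8) = 19
Area = |Σ|/2 = 9.5.
Net area = 119.5 − 9.5 = 110.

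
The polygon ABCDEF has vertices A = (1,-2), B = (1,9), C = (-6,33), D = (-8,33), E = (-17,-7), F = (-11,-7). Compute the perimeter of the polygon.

98

|AB| = √((0)² + (11)²) = √121 = 11
|BC| = √((-7)² + (24)²) = √625 = 25
|CD| = √((-2)² + (0)²) = √4 = 2
|DE| = √((-9)² + (-40)²) = √1681 = 41
|EF| = √((6)² + (0)²) = √36 = 6
|FA| = √((12)² + (5)²) = √169 = 13
Perimeter = 11 + 25 + 2 + 41 + 6 + 13 = 98.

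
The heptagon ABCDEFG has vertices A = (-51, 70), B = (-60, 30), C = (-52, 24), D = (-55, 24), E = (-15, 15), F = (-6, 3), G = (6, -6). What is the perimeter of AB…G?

220

|AB| = √((-9)² + (-40)²) = √1681 = 41
|BC| = √((8)² + (-6)²) = √100 = 10
|CD| = √((-3)² + (0)²) = √9 = 3
|DE| = √((40)² + (-9)²) = √1681 = 41
|EF| = √((9)² + (-12)²) = √225 = 15
|FG| = √((12)² + (-9)²) = √225 = 15
|GA| = √((-57)² + (76)²) = √9025 = 95
Perimeter = 41 + 10 + 3 + 41 + 15 + 15 + 95 = 220.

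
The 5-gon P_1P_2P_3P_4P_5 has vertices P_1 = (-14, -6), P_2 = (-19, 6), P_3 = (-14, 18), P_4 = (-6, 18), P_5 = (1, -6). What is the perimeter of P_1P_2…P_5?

74

|P_1P_2| = √((-5)² + (12)²) = √169 = 13
|P_2P_3| = √((5)² + (12)²) = √169 = 13
|P_3P_4| = √((8)² + (0)²) = √64 = 8
|P_4P_5| = √((7)² + (-24)²) = √625 = 25
|P_5P_1| = √((-15)² + (0)²) = √225 = 15
Perimeter = 13 + 13 + 8 + 25 + 15 = 74.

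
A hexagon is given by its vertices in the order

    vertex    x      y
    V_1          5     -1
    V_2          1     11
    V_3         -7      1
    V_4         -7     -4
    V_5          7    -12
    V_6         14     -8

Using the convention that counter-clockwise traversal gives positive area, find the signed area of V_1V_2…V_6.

209.5

Apply the surveyor's formula: 2A = Σ (x_i·y_{i+1} − x_{i+1}·y_i), indices taken mod 6.
Cross-terms: 56, 78, 35, 112, 112, 26  ⇒  Σ = 419
Signed area = Σ/2 = 209.5 (positive ⇒ counter-clockwise traversal).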